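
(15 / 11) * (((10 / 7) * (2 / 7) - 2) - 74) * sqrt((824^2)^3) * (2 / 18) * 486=-1678562946293760 / 539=-3114216969005.12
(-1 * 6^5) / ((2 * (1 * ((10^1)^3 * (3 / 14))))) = -2268 / 125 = -18.14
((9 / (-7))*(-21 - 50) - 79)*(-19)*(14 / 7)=-3268 / 7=-466.86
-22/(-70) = 11/35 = 0.31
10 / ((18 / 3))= 5 / 3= 1.67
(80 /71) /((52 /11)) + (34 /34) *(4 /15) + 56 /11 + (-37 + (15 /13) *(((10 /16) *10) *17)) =4273261 /46860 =91.19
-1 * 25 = -25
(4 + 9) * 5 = 65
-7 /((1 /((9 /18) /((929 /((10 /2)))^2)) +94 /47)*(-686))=25 /169160936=0.00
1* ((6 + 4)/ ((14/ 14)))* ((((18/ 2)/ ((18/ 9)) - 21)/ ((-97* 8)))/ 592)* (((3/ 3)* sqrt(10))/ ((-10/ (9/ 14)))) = -297* sqrt(10)/ 12862976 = -0.00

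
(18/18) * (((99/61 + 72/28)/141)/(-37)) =-597/742553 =-0.00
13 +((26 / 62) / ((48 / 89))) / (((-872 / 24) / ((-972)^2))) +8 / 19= -1297212522 / 64201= -20205.49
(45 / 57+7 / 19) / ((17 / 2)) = 44 / 323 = 0.14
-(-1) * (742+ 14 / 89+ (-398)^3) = -5610920436 / 89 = -63044049.84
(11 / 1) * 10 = 110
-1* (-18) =18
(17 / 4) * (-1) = -17 / 4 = -4.25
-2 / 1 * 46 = -92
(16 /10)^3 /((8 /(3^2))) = 576 /125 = 4.61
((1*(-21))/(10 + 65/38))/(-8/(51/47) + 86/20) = 81396/139463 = 0.58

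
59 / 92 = 0.64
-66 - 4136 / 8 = -583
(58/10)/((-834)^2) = 29/3477780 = 0.00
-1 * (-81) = 81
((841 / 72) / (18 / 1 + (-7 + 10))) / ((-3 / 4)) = -841 / 1134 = -0.74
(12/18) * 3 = 2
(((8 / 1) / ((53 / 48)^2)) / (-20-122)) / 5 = -9216 / 997195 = -0.01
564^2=318096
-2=-2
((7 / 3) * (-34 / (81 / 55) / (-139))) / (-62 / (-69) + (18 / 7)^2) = 7376215 / 142955523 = 0.05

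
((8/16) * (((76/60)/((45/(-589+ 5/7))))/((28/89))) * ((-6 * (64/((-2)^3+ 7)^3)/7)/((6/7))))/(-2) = 27854152/33075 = 842.15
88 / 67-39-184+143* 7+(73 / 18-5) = 938713 / 1206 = 778.37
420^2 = 176400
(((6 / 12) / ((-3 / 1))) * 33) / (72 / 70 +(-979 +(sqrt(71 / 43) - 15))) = 13475 * sqrt(3053) / 103874110426 +287676235 / 51937055213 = 0.01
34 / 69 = 0.49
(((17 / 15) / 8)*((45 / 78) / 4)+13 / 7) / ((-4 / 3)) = -32805 / 23296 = -1.41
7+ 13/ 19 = 146/ 19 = 7.68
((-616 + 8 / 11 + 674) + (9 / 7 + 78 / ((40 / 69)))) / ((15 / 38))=5692913 / 11550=492.89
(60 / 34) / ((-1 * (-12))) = 5 / 34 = 0.15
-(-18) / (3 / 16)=96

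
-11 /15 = -0.73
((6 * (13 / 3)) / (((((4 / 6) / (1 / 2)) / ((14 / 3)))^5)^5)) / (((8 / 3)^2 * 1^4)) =156905028500683893394419 / 1073741824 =146129195113371.96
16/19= 0.84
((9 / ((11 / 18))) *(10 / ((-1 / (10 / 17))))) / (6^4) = -25 / 374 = -0.07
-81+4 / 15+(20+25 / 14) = -12379 / 210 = -58.95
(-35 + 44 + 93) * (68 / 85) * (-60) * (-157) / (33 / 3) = 768672 / 11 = 69879.27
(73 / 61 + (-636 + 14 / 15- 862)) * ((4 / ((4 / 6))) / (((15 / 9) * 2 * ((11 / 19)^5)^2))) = -25175157418330927563 / 39554572516525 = -636466.43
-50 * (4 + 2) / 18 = -50 / 3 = -16.67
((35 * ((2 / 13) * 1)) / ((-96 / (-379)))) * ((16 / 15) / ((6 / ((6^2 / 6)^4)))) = 63672 / 13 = 4897.85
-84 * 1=-84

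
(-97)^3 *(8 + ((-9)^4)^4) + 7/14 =-3382402989639967164753/2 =-1691201494819983582376.50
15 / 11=1.36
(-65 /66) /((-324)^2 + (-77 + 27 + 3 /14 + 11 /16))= -3640 /387809829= -0.00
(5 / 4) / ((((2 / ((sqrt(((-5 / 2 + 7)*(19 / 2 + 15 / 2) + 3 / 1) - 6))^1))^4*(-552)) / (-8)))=36015 / 5888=6.12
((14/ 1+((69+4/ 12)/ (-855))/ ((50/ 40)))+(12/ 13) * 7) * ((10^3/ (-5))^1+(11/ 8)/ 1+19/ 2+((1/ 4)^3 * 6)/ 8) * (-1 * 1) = 82317446921/ 21340800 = 3857.28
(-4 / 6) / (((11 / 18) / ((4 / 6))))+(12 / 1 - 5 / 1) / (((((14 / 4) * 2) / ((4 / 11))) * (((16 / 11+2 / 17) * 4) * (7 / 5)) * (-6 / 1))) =-99719 / 135828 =-0.73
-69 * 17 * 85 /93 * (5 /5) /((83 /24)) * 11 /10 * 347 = -304459188 /2573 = -118328.48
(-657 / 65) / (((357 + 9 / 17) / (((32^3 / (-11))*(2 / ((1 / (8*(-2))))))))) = -1951924224 / 724295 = -2694.93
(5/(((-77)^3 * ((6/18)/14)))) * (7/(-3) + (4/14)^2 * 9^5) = -7082450/3195731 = -2.22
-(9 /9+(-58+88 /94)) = 2635 /47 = 56.06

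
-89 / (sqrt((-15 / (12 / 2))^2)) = -178 / 5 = -35.60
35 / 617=0.06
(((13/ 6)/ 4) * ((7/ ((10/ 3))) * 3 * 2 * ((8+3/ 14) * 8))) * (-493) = -442221/ 2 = -221110.50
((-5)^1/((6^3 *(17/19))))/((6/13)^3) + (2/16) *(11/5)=47009/3965760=0.01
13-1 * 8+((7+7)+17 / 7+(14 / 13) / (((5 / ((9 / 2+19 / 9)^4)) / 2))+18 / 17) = 171609637553 / 202997340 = 845.38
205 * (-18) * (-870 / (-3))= -1070100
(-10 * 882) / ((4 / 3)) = -6615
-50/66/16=-25/528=-0.05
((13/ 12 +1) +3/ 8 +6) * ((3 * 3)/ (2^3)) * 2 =609/ 32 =19.03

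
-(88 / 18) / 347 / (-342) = 22 / 534033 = 0.00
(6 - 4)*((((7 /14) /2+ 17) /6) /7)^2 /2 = 529 /3136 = 0.17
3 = 3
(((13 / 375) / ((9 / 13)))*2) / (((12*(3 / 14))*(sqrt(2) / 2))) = 1183*sqrt(2) / 30375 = 0.06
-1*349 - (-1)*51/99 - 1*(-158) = -6286/33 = -190.48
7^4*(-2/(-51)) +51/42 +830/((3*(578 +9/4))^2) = 1100494831325/11539041822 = 95.37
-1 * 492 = -492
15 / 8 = 1.88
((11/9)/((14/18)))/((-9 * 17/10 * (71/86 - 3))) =860/18207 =0.05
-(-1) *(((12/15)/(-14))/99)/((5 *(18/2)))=-2/155925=-0.00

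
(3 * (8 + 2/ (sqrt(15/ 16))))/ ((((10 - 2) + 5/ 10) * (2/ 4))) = 32 * sqrt(15)/ 85 + 96/ 17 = 7.11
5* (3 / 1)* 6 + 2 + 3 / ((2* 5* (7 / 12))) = 92.51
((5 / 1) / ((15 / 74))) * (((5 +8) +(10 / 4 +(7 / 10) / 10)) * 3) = 57609 / 50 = 1152.18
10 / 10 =1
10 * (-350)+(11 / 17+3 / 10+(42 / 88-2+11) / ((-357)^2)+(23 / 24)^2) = -1569334762361 / 448620480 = -3498.13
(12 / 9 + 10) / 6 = 17 / 9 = 1.89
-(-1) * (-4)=-4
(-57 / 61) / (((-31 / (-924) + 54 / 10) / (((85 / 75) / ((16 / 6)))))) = -223839 / 3062566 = -0.07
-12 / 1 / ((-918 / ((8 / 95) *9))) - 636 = -1027124 / 1615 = -635.99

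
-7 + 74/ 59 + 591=34530/ 59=585.25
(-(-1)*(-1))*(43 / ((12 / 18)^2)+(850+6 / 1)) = -3811 / 4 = -952.75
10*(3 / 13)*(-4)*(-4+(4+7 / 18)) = -140 / 39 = -3.59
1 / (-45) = -1 / 45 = -0.02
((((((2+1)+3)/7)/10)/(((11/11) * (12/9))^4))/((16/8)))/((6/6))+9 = 161523/17920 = 9.01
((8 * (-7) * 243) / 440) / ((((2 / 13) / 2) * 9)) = -2457 / 55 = -44.67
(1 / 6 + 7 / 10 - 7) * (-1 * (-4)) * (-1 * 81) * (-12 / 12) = -9936 / 5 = -1987.20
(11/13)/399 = 11/5187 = 0.00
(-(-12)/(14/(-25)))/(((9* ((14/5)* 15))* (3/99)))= -275/147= -1.87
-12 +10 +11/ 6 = -0.17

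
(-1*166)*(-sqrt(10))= 166*sqrt(10)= 524.94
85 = 85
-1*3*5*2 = -30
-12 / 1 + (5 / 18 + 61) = 887 / 18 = 49.28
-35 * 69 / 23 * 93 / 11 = -9765 / 11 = -887.73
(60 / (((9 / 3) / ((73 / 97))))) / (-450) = -146 / 4365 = -0.03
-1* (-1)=1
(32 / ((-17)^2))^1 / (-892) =-0.00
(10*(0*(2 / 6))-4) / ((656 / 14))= -7 / 82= -0.09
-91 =-91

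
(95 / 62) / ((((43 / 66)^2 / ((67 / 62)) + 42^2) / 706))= 4893628410 / 7981594273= 0.61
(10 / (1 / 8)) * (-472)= -37760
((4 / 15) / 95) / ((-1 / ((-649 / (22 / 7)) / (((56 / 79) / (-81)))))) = -125847 / 1900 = -66.24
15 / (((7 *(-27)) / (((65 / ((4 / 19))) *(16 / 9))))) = -24700 / 567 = -43.56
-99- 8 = -107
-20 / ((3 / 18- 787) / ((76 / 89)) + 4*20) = 9120 / 383689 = 0.02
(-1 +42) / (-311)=-41 / 311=-0.13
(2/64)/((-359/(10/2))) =-5/11488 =-0.00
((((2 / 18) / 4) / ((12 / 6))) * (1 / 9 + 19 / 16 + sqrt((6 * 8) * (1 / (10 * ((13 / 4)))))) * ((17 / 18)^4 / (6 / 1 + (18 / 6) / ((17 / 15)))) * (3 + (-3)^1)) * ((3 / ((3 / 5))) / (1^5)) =0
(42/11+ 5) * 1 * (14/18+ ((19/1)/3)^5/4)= 240254935/10692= 22470.53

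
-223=-223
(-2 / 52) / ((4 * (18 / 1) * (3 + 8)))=-1 / 20592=-0.00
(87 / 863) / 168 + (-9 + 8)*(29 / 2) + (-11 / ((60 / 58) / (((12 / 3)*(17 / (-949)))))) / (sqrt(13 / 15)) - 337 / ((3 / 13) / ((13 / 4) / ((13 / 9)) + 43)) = -9582656983 / 144984 + 10846*sqrt(195) / 185055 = -66093.76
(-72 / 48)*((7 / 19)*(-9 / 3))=63 / 38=1.66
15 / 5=3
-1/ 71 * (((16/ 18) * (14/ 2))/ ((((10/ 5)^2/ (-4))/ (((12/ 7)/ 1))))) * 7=224/ 213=1.05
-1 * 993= -993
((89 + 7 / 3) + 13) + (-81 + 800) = 2470 / 3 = 823.33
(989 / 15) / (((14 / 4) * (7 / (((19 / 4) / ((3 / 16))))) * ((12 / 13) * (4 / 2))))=244283 / 6615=36.93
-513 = -513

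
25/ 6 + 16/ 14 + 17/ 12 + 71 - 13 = 5437/ 84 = 64.73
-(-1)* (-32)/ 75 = -32/ 75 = -0.43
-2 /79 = -0.03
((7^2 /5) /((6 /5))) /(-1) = -49 /6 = -8.17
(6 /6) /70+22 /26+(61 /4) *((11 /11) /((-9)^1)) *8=-103973 /8190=-12.70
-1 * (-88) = 88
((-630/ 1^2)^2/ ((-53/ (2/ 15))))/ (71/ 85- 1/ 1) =321300/ 53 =6062.26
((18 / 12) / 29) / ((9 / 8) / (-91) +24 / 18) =3276 / 83665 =0.04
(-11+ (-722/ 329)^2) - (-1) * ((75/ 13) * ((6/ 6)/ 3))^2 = -45472398/ 18292729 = -2.49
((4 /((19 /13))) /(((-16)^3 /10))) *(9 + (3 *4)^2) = -9945 /9728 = -1.02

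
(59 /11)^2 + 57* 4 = 31069 /121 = 256.77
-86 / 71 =-1.21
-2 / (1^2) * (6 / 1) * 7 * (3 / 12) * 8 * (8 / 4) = -336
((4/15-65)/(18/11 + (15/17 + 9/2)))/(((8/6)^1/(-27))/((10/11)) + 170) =-1634193/30112250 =-0.05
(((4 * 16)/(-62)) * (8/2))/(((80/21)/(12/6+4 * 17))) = -2352/31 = -75.87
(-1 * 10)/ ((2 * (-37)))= 5/ 37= 0.14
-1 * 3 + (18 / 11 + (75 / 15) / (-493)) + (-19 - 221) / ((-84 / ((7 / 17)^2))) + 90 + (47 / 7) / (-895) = 51463895023 / 577576615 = 89.10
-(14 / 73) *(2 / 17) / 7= -4 / 1241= -0.00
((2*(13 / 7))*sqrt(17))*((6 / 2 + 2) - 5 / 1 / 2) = 65*sqrt(17) / 7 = 38.29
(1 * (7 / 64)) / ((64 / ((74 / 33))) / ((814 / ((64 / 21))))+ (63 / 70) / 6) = 335405 / 787664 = 0.43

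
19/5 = 3.80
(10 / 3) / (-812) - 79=-96227 / 1218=-79.00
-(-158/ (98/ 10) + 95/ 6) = 85/ 294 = 0.29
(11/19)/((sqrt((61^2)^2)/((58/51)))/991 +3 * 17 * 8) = 632258/449175105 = 0.00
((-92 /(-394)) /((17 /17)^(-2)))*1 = 46 /197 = 0.23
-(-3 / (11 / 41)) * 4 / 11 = 492 / 121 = 4.07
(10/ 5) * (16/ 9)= 32/ 9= 3.56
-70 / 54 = -35 / 27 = -1.30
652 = 652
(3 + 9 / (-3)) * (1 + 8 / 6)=0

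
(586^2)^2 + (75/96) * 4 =943366502553/8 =117920812819.12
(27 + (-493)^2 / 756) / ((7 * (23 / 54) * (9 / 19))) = 5005759 / 20286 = 246.76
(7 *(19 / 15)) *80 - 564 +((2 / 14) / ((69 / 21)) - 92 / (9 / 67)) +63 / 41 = -4565798 / 8487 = -537.98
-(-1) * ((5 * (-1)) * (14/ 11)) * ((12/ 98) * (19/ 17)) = -0.87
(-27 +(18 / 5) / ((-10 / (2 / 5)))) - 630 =-82143 / 125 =-657.14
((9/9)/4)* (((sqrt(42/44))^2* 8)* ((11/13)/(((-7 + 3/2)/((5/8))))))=-105/572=-0.18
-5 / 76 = -0.07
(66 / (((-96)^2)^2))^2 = 0.00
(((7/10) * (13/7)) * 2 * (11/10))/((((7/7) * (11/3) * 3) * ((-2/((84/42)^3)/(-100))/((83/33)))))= 8632/33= 261.58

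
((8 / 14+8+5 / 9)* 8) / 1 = 4600 / 63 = 73.02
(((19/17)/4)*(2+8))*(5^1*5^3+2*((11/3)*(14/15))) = 540227/306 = 1765.45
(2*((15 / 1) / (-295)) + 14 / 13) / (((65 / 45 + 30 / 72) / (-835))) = -22484880 / 51389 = -437.54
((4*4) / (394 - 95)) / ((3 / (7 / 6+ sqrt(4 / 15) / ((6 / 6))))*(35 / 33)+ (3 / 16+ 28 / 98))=1854504960*sqrt(15) / 1134035638567+ 18490861312 / 1134035638567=0.02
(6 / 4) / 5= 3 / 10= 0.30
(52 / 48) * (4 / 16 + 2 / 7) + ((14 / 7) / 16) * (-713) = -9917 / 112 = -88.54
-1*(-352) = 352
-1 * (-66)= 66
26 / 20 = 13 / 10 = 1.30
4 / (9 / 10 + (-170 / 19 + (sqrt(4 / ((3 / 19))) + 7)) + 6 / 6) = 20520 / 2743357 + 288800* sqrt(57) / 2743357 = 0.80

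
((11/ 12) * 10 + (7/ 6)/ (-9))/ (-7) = -244/ 189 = -1.29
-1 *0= 0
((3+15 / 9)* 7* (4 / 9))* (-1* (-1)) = 392 / 27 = 14.52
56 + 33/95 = 5353/95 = 56.35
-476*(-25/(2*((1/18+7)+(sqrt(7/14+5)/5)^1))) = 48577500/57349 - 688500*sqrt(22)/57349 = 790.74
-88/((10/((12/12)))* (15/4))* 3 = -176/25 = -7.04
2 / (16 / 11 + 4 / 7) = 77 / 78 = 0.99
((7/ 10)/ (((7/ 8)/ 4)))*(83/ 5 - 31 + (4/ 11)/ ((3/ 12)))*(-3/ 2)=17088/ 275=62.14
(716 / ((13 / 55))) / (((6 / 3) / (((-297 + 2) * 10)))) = -58085500 / 13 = -4468115.38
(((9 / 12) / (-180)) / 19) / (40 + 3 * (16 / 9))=-1 / 206720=-0.00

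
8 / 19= 0.42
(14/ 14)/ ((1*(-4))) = -1/ 4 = -0.25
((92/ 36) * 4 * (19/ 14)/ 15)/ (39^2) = 874/ 1437345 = 0.00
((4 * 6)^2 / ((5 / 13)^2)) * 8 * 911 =709443072 / 25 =28377722.88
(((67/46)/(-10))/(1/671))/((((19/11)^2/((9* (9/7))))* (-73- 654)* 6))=0.09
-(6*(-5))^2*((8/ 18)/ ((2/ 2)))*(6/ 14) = -171.43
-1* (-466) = 466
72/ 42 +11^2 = 859/ 7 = 122.71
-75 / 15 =-5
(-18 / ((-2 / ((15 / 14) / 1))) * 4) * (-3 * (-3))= 2430 / 7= 347.14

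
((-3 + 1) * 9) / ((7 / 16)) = -288 / 7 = -41.14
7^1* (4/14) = 2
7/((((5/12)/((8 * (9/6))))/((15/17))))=3024/17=177.88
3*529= 1587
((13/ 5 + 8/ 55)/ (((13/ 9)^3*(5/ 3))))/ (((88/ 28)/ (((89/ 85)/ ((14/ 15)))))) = 88173279/ 451922900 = 0.20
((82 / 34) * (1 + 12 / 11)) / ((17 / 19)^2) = 340423 / 54043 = 6.30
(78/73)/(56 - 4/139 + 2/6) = 32526/1713967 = 0.02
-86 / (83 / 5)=-5.18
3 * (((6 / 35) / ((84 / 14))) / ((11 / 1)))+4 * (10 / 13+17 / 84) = 58472 / 15015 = 3.89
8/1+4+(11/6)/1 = 13.83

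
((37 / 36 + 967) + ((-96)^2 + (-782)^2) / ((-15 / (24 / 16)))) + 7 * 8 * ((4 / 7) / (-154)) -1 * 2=-169391875 / 2772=-61108.18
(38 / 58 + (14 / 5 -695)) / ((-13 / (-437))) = -43819738 / 1885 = -23246.55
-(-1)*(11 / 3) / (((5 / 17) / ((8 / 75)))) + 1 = 2621 / 1125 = 2.33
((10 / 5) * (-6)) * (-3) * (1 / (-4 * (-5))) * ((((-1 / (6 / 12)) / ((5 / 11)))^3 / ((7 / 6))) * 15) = -1724976 / 875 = -1971.40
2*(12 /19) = 1.26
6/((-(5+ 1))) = -1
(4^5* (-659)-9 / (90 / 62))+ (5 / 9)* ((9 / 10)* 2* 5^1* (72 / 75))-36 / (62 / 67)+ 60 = -104593427 / 155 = -674796.30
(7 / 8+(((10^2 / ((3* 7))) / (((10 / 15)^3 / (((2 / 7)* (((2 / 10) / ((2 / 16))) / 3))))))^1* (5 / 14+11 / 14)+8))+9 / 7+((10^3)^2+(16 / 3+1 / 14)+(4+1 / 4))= 1000022.61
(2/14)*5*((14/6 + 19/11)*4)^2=1436480/7623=188.44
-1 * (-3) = 3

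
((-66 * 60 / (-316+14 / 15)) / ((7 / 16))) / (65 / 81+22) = 38491200 / 30551227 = 1.26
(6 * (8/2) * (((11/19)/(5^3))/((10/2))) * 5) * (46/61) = 12144/144875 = 0.08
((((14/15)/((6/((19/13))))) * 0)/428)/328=0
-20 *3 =-60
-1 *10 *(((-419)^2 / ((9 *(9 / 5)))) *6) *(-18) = 35112200 / 3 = 11704066.67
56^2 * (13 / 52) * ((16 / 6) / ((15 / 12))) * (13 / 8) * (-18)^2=4402944 / 5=880588.80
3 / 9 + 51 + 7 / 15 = 259 / 5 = 51.80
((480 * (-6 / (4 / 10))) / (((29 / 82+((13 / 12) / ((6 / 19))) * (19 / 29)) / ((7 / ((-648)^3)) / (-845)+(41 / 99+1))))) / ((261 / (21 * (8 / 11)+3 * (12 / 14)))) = -23986040143620395 / 89631802966563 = -267.61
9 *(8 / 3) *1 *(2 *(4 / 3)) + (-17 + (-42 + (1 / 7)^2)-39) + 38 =197 / 49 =4.02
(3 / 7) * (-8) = -24 / 7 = -3.43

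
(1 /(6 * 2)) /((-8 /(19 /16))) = -19 /1536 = -0.01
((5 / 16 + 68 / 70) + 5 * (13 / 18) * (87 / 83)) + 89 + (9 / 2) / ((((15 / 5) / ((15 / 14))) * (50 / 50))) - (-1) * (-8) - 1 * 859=-107553389 / 139440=-771.32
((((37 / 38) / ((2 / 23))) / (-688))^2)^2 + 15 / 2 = 56062103587065211921 / 7474947075013083136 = 7.50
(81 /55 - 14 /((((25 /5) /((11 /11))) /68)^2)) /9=-711691 /2475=-287.55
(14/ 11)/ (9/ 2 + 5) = 28/ 209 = 0.13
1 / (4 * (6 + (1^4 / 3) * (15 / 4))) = 1 / 29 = 0.03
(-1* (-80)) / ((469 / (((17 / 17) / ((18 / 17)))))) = 680 / 4221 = 0.16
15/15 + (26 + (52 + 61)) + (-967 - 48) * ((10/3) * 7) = -23543.33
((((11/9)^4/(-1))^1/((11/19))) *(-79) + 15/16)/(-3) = -32063711/314928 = -101.81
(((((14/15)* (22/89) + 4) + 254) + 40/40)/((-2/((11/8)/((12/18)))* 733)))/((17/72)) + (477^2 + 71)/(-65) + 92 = -983577423871/288347540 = -3411.08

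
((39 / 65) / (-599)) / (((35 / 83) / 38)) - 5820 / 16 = -152558223 / 419300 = -363.84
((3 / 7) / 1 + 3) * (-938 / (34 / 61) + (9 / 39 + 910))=-2649.09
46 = 46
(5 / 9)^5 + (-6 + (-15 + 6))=-882610 / 59049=-14.95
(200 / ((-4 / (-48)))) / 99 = 800 / 33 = 24.24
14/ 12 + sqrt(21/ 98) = sqrt(42)/ 14 + 7/ 6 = 1.63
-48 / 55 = -0.87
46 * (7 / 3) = 322 / 3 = 107.33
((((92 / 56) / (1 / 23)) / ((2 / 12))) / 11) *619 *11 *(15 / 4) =14735295 / 28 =526260.54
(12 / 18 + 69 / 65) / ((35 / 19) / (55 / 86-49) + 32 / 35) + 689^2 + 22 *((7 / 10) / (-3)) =224326865723963 / 472547790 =474717.84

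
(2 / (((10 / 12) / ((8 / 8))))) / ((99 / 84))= 112 / 55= 2.04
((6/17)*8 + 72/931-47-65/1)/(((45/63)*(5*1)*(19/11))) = -18993832/1073975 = -17.69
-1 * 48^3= -110592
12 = 12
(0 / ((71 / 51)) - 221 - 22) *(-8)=1944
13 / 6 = 2.17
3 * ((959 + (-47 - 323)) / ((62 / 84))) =2394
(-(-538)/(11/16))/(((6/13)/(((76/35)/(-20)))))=-1063088/5775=-184.08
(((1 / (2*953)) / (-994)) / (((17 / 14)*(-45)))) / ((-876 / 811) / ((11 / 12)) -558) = -8921 / 516424172807700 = -0.00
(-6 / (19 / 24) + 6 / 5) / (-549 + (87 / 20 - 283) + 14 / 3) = 7272 / 938201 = 0.01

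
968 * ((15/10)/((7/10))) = 14520/7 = 2074.29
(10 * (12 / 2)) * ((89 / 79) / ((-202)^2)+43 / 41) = 2079222555 / 33041039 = 62.93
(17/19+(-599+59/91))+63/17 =-17452124/29393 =-593.75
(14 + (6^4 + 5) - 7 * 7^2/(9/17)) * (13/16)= 19513/36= 542.03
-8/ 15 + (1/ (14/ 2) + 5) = 484/ 105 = 4.61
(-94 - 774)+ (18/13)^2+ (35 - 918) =-295595/169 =-1749.08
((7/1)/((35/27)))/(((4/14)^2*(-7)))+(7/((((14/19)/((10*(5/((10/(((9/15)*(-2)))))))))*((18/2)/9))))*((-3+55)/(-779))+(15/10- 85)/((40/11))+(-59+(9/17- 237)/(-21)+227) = 58802833/390320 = 150.65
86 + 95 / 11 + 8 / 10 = 5249 / 55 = 95.44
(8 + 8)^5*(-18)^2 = 339738624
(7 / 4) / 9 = 0.19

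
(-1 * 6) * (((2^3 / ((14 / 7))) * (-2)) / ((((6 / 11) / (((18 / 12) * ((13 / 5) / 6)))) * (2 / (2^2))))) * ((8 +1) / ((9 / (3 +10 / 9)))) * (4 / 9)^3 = 1354496 / 32805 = 41.29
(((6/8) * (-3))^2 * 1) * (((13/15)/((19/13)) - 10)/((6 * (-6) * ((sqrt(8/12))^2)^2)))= 72387/24320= 2.98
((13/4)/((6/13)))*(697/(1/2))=9816.08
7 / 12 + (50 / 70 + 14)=1285 / 84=15.30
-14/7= -2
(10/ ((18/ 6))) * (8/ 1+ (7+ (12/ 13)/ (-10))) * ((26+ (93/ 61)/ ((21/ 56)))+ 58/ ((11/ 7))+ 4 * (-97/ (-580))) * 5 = 4251576002/ 252967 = 16806.84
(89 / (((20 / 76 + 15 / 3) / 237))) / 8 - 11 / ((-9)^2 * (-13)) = 422016451 / 842400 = 500.97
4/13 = 0.31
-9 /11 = -0.82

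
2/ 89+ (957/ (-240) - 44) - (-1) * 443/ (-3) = -4178693/ 21360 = -195.63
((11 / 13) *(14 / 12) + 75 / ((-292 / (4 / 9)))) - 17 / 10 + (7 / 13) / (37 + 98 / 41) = -1246501 / 1532635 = -0.81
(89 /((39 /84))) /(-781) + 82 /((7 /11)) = 9140562 /71071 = 128.61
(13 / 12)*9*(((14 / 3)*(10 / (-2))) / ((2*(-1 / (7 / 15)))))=637 / 12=53.08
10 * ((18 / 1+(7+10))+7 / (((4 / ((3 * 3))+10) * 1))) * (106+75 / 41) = 74118065 / 1927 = 38462.93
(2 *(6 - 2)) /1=8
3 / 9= 0.33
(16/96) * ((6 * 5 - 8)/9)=11/27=0.41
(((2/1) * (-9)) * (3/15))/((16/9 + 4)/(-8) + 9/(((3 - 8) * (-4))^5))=103680000/20799919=4.98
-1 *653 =-653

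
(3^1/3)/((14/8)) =4/7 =0.57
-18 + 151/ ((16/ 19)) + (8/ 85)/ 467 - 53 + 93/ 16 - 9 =33383559/ 317560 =105.13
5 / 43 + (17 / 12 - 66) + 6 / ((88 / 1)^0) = -30169 / 516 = -58.47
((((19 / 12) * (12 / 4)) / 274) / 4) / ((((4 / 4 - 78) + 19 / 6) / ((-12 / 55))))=171 / 13352020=0.00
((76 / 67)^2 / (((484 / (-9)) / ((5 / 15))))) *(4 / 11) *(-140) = 2425920 / 5974859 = 0.41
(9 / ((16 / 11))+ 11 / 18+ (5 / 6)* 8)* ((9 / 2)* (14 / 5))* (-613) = -8320249 / 80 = -104003.11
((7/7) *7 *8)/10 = 28/5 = 5.60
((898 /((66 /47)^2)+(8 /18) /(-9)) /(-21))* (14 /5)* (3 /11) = -8925601 /539055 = -16.56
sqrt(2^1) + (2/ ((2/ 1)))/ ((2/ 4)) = sqrt(2) + 2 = 3.41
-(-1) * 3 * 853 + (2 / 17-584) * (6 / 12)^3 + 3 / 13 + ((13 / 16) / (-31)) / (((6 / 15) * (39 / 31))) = 52747079 / 21216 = 2486.19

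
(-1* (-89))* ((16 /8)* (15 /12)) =222.50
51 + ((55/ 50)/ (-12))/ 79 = 483469/ 9480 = 51.00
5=5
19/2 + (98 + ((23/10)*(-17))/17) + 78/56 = 14923/140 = 106.59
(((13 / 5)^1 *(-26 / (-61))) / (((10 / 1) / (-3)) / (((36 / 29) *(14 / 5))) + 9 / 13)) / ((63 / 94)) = -4956432 / 799405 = -6.20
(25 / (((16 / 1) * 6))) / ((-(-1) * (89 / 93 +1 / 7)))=5425 / 22912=0.24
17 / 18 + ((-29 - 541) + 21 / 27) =-10229 / 18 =-568.28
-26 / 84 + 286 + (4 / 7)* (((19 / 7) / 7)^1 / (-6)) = 587875 / 2058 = 285.65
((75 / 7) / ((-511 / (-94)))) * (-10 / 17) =-70500 / 60809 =-1.16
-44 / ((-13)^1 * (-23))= -44 / 299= -0.15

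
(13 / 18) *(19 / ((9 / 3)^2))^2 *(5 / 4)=23465 / 5832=4.02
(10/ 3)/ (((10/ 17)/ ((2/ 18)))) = 17/ 27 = 0.63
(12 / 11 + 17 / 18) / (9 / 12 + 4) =806 / 1881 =0.43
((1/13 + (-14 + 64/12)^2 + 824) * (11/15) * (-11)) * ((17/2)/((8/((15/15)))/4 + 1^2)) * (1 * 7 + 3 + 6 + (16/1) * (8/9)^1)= -5886261832/9477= -621110.25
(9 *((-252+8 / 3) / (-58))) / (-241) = -0.16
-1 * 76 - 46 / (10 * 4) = -1543 / 20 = -77.15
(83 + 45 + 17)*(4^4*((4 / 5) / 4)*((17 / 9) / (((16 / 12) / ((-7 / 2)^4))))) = 4734772 / 3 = 1578257.33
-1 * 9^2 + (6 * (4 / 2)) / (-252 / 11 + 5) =-16089 / 197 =-81.67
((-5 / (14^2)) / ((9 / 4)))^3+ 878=75302654113 / 85766121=878.00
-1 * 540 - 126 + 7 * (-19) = -799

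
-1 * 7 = -7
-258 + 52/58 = -7456/29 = -257.10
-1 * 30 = -30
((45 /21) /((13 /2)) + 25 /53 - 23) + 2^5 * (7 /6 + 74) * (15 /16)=2232.80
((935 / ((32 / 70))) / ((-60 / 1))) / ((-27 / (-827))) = -5412715 / 5184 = -1044.12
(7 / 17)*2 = 14 / 17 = 0.82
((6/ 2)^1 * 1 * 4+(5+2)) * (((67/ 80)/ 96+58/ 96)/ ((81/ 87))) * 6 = 288173/ 3840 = 75.05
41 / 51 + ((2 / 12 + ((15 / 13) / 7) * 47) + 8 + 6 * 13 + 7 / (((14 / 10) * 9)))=2652983 / 27846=95.27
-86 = -86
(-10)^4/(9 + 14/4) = 800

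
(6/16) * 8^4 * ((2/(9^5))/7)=1024/137781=0.01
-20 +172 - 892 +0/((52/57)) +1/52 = -38479/52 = -739.98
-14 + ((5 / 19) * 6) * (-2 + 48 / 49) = -14534 / 931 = -15.61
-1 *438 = -438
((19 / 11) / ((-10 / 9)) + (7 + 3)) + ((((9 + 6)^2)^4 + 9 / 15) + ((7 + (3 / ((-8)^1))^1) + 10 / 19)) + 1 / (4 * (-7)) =29996072064149 / 11704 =2562890641.16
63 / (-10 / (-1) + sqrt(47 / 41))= 1230 / 193- 3*sqrt(1927) / 193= 5.69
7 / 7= 1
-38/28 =-19/14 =-1.36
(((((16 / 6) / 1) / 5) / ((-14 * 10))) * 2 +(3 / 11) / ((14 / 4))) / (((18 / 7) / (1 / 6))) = 203 / 44550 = 0.00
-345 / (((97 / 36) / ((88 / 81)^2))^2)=-66.20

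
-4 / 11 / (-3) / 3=4 / 99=0.04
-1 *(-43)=43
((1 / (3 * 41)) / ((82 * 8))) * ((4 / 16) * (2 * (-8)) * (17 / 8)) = -17 / 161376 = -0.00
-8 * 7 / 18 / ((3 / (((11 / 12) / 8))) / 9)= -77 / 72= -1.07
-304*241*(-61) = 4469104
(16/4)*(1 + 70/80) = 15/2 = 7.50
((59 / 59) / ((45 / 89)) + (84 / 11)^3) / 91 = 26790139 / 5450445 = 4.92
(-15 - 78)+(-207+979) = 679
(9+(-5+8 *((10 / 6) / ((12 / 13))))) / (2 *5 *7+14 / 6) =166 / 651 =0.25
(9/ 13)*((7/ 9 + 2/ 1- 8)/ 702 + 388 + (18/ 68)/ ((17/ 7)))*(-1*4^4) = -90705332480/ 1318707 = -68783.54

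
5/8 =0.62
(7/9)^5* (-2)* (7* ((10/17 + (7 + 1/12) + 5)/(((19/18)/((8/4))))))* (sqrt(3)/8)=-304122665* sqrt(3)/25430436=-20.71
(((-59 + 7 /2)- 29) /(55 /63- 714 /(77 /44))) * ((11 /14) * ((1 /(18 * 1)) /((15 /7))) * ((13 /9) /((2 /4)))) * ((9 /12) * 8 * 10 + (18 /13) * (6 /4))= 269269 /355140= 0.76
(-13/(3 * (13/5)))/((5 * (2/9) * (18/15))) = -5/4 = -1.25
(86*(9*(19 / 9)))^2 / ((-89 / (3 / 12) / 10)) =-6674890 / 89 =-74998.76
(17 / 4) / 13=17 / 52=0.33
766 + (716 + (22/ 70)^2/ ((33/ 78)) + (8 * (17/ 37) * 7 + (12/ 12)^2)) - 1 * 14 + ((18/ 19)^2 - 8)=24344860427/ 16362325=1487.86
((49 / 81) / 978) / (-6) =-49 / 475308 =-0.00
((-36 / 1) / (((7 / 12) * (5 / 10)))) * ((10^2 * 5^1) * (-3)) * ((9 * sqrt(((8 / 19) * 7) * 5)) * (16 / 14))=186624000 * sqrt(1330) / 931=7310441.95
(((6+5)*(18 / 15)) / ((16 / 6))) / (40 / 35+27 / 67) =46431 / 14500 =3.20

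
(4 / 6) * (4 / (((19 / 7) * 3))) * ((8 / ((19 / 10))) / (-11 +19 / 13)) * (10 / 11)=-145600 / 1107909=-0.13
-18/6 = -3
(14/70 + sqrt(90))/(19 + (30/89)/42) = 623/59210 + 1869 * sqrt(10)/11842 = 0.51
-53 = -53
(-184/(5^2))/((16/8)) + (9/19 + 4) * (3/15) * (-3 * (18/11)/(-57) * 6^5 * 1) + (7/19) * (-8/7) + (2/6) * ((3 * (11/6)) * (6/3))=178329829/297825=598.77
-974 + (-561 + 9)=-1526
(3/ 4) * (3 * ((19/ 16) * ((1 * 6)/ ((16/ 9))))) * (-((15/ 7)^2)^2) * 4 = -233735625/ 307328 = -760.54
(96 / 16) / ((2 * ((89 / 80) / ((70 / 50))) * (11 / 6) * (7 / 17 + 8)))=34272 / 139997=0.24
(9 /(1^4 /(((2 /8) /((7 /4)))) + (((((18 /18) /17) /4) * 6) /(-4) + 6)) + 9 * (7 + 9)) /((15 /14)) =1191792 /8825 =135.05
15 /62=0.24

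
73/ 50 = 1.46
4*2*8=64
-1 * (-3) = 3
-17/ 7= -2.43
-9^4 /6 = -2187 /2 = -1093.50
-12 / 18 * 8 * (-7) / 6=6.22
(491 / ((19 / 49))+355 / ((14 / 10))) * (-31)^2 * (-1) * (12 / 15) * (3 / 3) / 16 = -97127309 / 1330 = -73028.05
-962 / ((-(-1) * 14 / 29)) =-13949 / 7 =-1992.71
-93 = -93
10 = 10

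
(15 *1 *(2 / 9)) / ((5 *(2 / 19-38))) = -19 / 1080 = -0.02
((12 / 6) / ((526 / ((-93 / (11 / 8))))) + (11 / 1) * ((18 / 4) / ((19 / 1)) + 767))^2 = 860759572114891849 / 12085484356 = 71222596.20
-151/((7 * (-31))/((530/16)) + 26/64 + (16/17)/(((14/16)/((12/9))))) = 457131360/14260439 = 32.06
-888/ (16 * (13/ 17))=-1887/ 26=-72.58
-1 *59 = -59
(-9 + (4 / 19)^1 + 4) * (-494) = 2366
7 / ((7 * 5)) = 1 / 5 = 0.20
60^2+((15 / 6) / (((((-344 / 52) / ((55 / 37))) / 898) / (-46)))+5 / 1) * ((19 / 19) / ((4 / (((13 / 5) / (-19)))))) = 84821863 / 30229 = 2805.98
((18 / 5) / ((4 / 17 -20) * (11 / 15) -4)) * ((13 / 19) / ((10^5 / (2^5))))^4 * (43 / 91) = -4818021 / 22793647193908691406250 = -0.00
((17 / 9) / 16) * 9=17 / 16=1.06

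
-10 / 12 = -5 / 6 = -0.83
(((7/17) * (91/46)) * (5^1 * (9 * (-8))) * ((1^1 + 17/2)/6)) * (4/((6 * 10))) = -12103/391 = -30.95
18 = 18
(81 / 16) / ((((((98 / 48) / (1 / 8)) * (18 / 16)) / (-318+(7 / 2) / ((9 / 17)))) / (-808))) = 3396630 / 49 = 69318.98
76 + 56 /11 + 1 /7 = 81.23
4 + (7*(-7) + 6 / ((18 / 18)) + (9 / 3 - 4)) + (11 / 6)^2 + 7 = -1067 / 36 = -29.64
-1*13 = -13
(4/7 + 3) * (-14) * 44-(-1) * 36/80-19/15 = -132049/60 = -2200.82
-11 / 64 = -0.17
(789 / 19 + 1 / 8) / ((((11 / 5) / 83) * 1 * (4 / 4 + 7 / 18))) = 4729257 / 4180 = 1131.40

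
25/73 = 0.34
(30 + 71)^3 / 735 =1030301 / 735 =1401.77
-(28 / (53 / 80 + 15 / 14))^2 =-245862400 / 942841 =-260.77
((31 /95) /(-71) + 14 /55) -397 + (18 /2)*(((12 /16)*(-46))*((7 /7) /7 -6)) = 295392543 /207746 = 1421.89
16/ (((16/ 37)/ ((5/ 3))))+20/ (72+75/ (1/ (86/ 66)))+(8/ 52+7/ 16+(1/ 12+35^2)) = 499966749/ 388336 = 1287.46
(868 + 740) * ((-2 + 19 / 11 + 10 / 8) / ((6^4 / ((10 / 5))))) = 2881 / 1188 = 2.43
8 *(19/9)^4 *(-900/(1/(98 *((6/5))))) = -4086866560/243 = -16818380.91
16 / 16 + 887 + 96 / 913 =810840 / 913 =888.11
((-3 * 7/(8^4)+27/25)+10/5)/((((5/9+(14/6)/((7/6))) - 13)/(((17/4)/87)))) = -16058217/1116569600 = -0.01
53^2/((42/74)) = 103933/21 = 4949.19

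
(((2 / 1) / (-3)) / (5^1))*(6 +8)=-28 / 15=-1.87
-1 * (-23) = 23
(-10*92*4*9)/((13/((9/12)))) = -24840/13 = -1910.77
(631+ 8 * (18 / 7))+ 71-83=4477 / 7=639.57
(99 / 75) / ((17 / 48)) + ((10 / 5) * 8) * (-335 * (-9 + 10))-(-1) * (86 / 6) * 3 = -2258141 / 425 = -5313.27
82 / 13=6.31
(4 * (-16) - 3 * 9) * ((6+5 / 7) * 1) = -611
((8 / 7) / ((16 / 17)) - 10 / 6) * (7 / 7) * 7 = -19 / 6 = -3.17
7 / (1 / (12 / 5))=84 / 5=16.80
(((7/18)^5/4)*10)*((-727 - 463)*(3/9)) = -50000825/5668704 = -8.82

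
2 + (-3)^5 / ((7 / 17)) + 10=-4047 / 7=-578.14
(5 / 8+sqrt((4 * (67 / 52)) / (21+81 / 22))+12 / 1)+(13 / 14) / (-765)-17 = -187477 / 42840+sqrt(10404966) / 7059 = -3.92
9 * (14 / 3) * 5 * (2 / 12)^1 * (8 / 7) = 40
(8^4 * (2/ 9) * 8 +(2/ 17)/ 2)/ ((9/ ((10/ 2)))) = 5570605/ 1377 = 4045.46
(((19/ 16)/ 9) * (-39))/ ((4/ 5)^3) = -30875/ 3072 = -10.05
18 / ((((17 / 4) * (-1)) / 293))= -21096 / 17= -1240.94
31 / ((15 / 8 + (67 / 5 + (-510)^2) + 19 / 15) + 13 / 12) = 0.00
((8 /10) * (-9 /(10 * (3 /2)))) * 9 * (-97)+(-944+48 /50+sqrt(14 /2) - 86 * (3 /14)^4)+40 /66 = -331875515 /633864+sqrt(7) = -520.93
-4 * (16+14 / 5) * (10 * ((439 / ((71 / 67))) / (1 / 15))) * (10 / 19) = -3317786400 / 1349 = -2459441.36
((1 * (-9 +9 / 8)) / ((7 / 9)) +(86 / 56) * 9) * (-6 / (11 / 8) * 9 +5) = -78039 / 616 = -126.69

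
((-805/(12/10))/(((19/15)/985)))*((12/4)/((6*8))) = -19823125/608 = -32603.82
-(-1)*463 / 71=463 / 71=6.52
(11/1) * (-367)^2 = 1481579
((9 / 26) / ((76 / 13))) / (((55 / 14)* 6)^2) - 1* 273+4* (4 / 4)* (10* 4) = -113.00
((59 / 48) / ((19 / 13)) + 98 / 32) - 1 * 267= -29993 / 114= -263.10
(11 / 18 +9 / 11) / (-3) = -0.48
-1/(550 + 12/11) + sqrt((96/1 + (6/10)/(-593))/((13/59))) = 20.87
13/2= 6.50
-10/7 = -1.43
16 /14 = 8 /7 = 1.14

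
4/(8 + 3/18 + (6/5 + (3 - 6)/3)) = 120/251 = 0.48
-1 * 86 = -86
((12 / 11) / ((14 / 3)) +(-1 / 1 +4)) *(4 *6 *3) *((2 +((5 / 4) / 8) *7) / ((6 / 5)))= 33615 / 56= 600.27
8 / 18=4 / 9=0.44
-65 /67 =-0.97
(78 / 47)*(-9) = -14.94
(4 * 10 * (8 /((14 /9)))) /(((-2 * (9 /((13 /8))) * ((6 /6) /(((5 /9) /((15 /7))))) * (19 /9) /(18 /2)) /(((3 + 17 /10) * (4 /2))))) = -3666 /19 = -192.95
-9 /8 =-1.12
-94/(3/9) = -282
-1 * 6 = -6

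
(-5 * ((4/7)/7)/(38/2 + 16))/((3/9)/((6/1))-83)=72/512099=0.00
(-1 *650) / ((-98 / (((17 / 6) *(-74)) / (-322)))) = 204425 / 47334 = 4.32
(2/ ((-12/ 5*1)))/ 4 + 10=9.79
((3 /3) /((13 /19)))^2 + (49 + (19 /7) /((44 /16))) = 52.12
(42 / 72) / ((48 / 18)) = 7 / 32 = 0.22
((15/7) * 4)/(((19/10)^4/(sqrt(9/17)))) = 1800000 * sqrt(17)/15508199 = 0.48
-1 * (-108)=108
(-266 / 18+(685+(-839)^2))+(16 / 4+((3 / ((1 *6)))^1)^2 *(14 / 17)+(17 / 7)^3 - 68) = 73947293177 / 104958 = 704541.75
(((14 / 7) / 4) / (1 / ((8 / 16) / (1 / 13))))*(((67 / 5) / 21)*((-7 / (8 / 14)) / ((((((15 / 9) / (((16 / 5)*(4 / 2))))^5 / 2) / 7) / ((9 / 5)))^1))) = -130497342603264 / 244140625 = -534517.12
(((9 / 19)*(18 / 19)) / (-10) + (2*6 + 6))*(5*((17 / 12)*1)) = 183651 / 1444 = 127.18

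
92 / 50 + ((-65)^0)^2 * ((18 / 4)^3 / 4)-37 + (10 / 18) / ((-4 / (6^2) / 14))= -65903 / 800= -82.38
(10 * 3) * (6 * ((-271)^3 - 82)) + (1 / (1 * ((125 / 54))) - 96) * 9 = -447808450014 / 125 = -3582467600.11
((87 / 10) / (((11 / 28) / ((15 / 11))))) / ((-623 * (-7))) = 522 / 75383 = 0.01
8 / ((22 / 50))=200 / 11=18.18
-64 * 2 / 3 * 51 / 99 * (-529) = 1151104 / 99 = 11627.31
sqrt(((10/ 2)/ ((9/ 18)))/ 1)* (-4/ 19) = -4* sqrt(10)/ 19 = -0.67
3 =3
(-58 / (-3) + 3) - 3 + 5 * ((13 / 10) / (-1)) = 77 / 6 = 12.83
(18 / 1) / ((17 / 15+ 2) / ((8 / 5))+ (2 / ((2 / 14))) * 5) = 432 / 1727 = 0.25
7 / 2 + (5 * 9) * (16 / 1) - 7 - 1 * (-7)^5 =35047 / 2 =17523.50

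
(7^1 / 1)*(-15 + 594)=4053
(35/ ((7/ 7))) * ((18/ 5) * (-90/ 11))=-11340/ 11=-1030.91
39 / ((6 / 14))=91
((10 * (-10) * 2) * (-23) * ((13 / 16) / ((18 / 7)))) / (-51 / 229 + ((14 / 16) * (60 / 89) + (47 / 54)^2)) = 1292.29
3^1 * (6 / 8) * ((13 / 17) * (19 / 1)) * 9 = 20007 / 68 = 294.22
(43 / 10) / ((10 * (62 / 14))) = 0.10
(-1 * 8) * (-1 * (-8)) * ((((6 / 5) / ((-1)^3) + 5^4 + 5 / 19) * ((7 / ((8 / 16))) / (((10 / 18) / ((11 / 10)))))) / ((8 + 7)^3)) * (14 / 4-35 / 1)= 3067694784 / 296875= 10333.29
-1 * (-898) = 898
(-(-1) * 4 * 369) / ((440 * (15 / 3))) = 369 / 550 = 0.67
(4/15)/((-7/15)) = -4/7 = -0.57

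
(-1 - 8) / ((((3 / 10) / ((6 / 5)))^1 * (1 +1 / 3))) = -27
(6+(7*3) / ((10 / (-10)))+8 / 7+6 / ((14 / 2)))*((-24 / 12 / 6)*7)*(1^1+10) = 333.67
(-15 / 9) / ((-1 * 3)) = 5 / 9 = 0.56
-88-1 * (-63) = -25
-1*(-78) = 78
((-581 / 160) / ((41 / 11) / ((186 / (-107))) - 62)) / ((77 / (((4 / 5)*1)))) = 7719 / 13123900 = 0.00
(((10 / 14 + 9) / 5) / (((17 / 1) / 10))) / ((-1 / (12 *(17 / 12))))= -19.43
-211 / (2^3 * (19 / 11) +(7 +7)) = -2321 / 306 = -7.58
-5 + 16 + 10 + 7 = 28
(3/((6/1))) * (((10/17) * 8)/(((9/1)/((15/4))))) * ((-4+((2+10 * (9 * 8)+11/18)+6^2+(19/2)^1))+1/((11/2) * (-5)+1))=1071950/1431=749.09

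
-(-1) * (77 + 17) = 94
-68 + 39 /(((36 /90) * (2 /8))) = 322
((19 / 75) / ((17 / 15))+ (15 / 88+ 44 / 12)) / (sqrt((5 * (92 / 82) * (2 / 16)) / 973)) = 91121 * sqrt(4587695) / 1290300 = 151.26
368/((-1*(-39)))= 368/39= 9.44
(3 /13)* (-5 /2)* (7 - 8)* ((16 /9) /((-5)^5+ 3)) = -20 /60879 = -0.00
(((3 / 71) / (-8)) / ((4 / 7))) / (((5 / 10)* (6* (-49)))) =1 / 15904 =0.00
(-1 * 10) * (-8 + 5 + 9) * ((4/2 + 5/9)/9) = -460/27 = -17.04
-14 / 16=-7 / 8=-0.88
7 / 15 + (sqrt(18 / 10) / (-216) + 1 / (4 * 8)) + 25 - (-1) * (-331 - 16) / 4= -29401 / 480 - sqrt(5) / 360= -61.26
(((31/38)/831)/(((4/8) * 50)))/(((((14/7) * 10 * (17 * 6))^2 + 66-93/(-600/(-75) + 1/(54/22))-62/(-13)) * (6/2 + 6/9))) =91481/35549363952086050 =0.00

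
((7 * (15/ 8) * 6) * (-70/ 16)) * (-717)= 7904925/ 32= 247028.91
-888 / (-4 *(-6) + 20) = -222 / 11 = -20.18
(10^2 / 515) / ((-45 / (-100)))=400 / 927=0.43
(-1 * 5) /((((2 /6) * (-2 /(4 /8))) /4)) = 15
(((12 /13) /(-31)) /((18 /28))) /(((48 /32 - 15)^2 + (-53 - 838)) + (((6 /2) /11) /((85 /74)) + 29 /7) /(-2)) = 1466080 /22502407317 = 0.00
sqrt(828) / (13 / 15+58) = 90 *sqrt(23) / 883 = 0.49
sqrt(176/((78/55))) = 22 * sqrt(390)/39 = 11.14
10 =10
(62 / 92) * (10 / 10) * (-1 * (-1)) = 0.67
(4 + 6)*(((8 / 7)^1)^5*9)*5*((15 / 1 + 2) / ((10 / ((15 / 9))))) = 2485.82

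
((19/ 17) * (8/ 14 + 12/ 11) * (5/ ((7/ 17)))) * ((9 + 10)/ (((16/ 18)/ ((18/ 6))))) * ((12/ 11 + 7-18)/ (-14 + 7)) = 84993840/ 41503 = 2047.90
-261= -261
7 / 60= 0.12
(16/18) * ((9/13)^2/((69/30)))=720/3887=0.19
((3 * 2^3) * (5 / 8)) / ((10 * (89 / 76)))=114 / 89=1.28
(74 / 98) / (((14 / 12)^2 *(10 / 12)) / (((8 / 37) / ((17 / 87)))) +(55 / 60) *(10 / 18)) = 0.49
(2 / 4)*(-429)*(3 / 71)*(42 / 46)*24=-198.61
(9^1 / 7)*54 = 486 / 7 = 69.43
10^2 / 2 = 50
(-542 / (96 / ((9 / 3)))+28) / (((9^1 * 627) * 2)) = 59 / 60192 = 0.00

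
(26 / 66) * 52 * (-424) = -286624 / 33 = -8685.58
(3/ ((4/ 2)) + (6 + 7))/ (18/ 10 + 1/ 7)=1015/ 136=7.46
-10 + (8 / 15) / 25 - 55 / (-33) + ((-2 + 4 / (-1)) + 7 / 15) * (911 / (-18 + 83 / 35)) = 64456376 / 205125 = 314.23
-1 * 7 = -7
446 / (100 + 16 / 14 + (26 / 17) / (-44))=5236 / 1187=4.41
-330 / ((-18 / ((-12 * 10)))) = -2200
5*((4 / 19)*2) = 40 / 19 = 2.11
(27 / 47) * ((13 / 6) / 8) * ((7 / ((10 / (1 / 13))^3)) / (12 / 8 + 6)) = 21 / 317720000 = 0.00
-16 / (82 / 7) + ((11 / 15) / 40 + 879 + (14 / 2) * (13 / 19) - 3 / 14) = 2886472483 / 3271800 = 882.23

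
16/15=1.07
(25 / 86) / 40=5 / 688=0.01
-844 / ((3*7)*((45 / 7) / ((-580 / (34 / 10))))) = 489520 / 459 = 1066.49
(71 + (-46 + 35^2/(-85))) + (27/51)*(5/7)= 1305/119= 10.97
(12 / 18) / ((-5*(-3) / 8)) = 16 / 45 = 0.36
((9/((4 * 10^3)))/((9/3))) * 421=1263/4000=0.32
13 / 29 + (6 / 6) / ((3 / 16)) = 503 / 87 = 5.78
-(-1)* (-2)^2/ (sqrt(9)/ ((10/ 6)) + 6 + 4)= 20/ 59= 0.34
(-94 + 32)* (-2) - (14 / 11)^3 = 162300 / 1331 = 121.94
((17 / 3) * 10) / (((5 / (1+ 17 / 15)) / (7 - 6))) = 1088 / 45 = 24.18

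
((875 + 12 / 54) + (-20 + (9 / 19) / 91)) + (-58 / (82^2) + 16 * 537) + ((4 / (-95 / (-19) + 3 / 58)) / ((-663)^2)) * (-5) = 544061507754886543 / 57589595381682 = 9447.22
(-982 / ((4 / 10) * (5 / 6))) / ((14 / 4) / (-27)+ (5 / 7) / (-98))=21516.49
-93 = -93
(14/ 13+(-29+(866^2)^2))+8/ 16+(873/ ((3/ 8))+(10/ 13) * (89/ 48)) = 175479409322257/ 312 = 562434004238.00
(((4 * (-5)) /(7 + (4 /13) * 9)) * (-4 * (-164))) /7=-170560 /889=-191.86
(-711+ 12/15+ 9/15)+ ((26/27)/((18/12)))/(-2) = -287518/405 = -709.92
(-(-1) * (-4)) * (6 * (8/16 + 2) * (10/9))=-200/3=-66.67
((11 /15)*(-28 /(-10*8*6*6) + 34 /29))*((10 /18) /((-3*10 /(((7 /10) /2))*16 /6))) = -1900591 /902016000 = -0.00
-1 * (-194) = 194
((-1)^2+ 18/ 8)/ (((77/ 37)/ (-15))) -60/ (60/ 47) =-70.43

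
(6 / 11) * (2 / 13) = 12 / 143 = 0.08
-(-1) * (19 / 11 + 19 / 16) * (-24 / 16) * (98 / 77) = -10773 / 1936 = -5.56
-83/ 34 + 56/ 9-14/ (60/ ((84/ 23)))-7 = -143263/ 35190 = -4.07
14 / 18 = 7 / 9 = 0.78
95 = 95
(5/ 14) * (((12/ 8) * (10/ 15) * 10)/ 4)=25/ 28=0.89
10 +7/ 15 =157/ 15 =10.47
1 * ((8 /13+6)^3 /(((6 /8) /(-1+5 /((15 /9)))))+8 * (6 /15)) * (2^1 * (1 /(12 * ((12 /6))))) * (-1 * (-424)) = 2708055776 /98865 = 27391.45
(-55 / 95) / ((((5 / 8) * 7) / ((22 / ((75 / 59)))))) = -114224 / 49875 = -2.29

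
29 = 29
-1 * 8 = -8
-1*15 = -15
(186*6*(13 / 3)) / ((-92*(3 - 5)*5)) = 1209 / 230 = 5.26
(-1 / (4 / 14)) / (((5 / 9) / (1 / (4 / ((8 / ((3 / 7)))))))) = -147 / 5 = -29.40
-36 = -36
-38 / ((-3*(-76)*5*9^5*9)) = -1 / 15943230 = -0.00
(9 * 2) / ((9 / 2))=4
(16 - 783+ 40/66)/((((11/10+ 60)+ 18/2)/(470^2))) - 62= -55869253246/23133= -2415132.20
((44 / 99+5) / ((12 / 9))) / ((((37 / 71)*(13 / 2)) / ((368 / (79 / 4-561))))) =-2560544 / 3124095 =-0.82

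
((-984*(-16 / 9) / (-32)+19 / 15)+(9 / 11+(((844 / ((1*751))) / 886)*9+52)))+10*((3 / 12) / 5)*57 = 1022117983 / 36596230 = 27.93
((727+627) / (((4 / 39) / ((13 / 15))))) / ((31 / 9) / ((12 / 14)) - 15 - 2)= -3089151 / 3505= -881.36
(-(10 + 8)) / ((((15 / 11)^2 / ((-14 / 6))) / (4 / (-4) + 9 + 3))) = 18634 / 75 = 248.45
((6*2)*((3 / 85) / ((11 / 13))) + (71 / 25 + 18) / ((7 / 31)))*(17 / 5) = 3036617 / 9625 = 315.49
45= 45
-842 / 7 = -120.29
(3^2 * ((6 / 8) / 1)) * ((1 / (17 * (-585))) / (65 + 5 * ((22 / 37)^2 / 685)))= -0.00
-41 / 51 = -0.80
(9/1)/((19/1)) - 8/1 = -7.53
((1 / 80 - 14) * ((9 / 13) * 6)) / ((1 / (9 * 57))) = -15499269 / 520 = -29806.29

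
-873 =-873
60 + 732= 792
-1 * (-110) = 110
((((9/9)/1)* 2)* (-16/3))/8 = -4/3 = -1.33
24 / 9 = 8 / 3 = 2.67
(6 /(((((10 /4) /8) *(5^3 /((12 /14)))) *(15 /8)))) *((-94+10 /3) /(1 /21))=-417792 /3125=-133.69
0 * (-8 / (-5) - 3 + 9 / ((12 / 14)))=0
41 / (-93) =-0.44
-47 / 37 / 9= -0.14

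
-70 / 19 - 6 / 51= -1228 / 323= -3.80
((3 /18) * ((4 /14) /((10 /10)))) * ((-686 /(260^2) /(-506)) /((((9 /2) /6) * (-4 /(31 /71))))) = -1519 /10928689200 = -0.00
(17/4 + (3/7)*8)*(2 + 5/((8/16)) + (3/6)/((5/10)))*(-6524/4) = -651235/4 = -162808.75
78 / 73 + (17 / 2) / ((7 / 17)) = 22189 / 1022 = 21.71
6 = 6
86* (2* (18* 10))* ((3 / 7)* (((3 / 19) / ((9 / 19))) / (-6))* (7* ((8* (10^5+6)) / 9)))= -1376082560 / 3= -458694186.67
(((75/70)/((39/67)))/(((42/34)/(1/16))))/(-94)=-5695/5748288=-0.00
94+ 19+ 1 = 114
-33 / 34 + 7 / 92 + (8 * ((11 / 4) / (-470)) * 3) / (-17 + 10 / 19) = -0.89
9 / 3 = 3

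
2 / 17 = 0.12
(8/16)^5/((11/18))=0.05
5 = 5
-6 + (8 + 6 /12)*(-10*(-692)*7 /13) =411662 /13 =31666.31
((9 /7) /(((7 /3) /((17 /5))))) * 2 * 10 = 1836 /49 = 37.47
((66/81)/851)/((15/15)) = 0.00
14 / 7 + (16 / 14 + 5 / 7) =27 / 7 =3.86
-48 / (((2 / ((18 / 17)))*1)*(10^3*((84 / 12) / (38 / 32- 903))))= 389583 / 119000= 3.27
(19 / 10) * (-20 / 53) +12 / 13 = 142 / 689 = 0.21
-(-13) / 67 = 13 / 67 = 0.19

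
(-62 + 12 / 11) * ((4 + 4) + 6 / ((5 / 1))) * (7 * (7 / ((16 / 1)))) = -75509 / 44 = -1716.11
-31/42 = -0.74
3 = 3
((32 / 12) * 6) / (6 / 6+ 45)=8 / 23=0.35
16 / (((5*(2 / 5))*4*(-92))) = -1 / 46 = -0.02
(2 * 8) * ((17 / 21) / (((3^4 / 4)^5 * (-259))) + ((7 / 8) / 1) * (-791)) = -210014205834128414 / 18964620357039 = -11074.00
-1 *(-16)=16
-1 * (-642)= 642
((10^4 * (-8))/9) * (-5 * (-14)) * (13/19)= -72800000/171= -425730.99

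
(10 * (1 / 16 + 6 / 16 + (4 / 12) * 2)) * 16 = 530 / 3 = 176.67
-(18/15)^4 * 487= -631152/625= -1009.84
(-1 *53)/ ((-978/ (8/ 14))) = 106/ 3423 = 0.03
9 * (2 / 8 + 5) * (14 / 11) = 1323 / 22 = 60.14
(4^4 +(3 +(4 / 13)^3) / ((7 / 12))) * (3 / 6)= 2008442 / 15379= 130.60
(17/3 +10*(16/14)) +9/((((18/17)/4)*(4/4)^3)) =1073/21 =51.10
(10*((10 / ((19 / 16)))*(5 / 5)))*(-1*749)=-1198400 / 19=-63073.68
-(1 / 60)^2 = -1 / 3600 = -0.00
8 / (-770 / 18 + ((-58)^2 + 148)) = 72 / 31223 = 0.00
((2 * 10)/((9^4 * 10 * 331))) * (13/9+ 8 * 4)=602/19545219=0.00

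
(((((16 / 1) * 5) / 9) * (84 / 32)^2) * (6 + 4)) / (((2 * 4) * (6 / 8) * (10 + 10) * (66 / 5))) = 1225 / 3168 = 0.39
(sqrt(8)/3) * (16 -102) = -172 * sqrt(2)/3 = -81.08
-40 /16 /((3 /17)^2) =-1445 /18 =-80.28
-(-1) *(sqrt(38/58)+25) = 25.81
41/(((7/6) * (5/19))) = 4674/35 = 133.54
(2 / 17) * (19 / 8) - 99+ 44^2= 124935 / 68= 1837.28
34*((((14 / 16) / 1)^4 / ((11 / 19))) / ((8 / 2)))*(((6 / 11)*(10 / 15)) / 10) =775523 / 2478080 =0.31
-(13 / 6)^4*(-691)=19735651 / 1296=15228.13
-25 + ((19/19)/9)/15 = -3374/135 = -24.99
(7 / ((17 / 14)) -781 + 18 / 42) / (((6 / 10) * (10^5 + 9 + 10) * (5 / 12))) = -368808 / 11902261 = -0.03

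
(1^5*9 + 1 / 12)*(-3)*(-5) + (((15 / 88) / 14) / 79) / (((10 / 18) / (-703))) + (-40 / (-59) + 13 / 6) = 2392831391 / 17227056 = 138.90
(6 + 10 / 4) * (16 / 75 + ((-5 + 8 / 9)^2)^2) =797113289 / 328050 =2429.85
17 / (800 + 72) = 17 / 872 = 0.02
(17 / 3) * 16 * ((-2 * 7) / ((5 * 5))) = -3808 / 75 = -50.77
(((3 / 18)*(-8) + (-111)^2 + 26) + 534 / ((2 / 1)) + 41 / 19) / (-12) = -719045 / 684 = -1051.24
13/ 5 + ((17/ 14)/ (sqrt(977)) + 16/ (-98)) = 17*sqrt(977)/ 13678 + 597/ 245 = 2.48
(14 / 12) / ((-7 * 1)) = -1 / 6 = -0.17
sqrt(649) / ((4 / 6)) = 3 * sqrt(649) / 2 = 38.21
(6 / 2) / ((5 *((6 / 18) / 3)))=27 / 5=5.40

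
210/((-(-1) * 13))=210/13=16.15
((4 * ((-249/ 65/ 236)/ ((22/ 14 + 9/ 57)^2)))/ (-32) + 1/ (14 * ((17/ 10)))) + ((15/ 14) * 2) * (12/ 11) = 2889713812907/ 1213983056000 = 2.38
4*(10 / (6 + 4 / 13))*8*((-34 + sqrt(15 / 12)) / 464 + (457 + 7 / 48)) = 65*sqrt(5) / 1189 + 82711850 / 3567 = 23188.19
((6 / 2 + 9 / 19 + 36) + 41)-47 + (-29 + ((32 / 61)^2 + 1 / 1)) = 406440 / 70699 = 5.75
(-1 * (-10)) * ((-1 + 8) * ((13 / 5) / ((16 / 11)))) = 1001 / 8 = 125.12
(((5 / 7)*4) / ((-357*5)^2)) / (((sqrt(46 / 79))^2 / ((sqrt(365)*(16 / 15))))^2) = 116631808 / 106187320575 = 0.00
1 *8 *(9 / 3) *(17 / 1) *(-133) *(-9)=488376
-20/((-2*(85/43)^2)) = 3698/1445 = 2.56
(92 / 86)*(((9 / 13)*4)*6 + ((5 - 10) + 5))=9936 / 559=17.77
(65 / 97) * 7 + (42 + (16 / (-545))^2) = 1345251057 / 28811425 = 46.69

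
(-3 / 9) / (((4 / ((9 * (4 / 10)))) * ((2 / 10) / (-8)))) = 12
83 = 83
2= 2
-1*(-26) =26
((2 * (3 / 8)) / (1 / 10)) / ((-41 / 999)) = -14985 / 82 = -182.74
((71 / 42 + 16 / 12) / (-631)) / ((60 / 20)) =-127 / 79506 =-0.00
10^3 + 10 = 1010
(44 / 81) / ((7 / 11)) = 484 / 567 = 0.85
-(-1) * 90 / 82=45 / 41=1.10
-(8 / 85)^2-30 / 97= -222958 / 700825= -0.32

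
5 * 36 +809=989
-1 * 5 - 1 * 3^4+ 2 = -84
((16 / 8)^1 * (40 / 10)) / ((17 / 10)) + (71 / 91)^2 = 748177 / 140777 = 5.31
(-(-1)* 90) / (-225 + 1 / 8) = -720 / 1799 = -0.40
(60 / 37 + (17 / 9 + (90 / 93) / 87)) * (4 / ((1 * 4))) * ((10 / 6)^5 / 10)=658913125 / 145492362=4.53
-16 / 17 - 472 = -8040 / 17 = -472.94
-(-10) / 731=10 / 731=0.01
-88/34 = -44/17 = -2.59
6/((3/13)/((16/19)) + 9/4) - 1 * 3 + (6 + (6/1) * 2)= 3041/175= 17.38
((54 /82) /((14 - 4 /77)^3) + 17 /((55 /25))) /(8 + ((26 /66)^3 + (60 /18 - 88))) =-522413794488861 /5178868559413816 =-0.10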